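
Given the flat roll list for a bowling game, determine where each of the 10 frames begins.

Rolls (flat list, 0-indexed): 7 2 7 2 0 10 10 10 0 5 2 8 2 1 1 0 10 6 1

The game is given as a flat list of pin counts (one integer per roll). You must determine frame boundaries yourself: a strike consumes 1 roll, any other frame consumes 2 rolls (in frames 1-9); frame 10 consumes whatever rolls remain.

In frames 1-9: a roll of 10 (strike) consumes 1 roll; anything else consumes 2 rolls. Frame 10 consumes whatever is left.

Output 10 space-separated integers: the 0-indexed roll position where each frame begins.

Frame 1 starts at roll index 0: rolls=7,2 (sum=9), consumes 2 rolls
Frame 2 starts at roll index 2: rolls=7,2 (sum=9), consumes 2 rolls
Frame 3 starts at roll index 4: rolls=0,10 (sum=10), consumes 2 rolls
Frame 4 starts at roll index 6: roll=10 (strike), consumes 1 roll
Frame 5 starts at roll index 7: roll=10 (strike), consumes 1 roll
Frame 6 starts at roll index 8: rolls=0,5 (sum=5), consumes 2 rolls
Frame 7 starts at roll index 10: rolls=2,8 (sum=10), consumes 2 rolls
Frame 8 starts at roll index 12: rolls=2,1 (sum=3), consumes 2 rolls
Frame 9 starts at roll index 14: rolls=1,0 (sum=1), consumes 2 rolls
Frame 10 starts at roll index 16: 3 remaining rolls

Answer: 0 2 4 6 7 8 10 12 14 16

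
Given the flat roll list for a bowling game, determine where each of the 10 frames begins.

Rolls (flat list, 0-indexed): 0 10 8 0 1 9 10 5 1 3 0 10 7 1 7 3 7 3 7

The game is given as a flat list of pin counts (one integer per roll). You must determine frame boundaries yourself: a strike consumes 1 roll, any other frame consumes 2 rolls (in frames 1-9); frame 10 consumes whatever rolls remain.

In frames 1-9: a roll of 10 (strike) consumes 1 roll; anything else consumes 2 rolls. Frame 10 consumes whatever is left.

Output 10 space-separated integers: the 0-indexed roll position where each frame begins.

Answer: 0 2 4 6 7 9 11 12 14 16

Derivation:
Frame 1 starts at roll index 0: rolls=0,10 (sum=10), consumes 2 rolls
Frame 2 starts at roll index 2: rolls=8,0 (sum=8), consumes 2 rolls
Frame 3 starts at roll index 4: rolls=1,9 (sum=10), consumes 2 rolls
Frame 4 starts at roll index 6: roll=10 (strike), consumes 1 roll
Frame 5 starts at roll index 7: rolls=5,1 (sum=6), consumes 2 rolls
Frame 6 starts at roll index 9: rolls=3,0 (sum=3), consumes 2 rolls
Frame 7 starts at roll index 11: roll=10 (strike), consumes 1 roll
Frame 8 starts at roll index 12: rolls=7,1 (sum=8), consumes 2 rolls
Frame 9 starts at roll index 14: rolls=7,3 (sum=10), consumes 2 rolls
Frame 10 starts at roll index 16: 3 remaining rolls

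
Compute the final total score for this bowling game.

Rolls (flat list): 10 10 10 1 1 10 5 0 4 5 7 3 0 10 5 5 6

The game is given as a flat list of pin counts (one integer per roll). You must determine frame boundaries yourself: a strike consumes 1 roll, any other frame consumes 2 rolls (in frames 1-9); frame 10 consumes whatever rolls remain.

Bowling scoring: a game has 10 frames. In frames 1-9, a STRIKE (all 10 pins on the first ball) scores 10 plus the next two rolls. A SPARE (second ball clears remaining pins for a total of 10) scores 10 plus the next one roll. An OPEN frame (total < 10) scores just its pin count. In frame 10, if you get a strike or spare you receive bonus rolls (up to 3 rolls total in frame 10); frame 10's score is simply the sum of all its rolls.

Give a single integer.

Answer: 135

Derivation:
Frame 1: STRIKE. 10 + next two rolls (10+10) = 30. Cumulative: 30
Frame 2: STRIKE. 10 + next two rolls (10+1) = 21. Cumulative: 51
Frame 3: STRIKE. 10 + next two rolls (1+1) = 12. Cumulative: 63
Frame 4: OPEN (1+1=2). Cumulative: 65
Frame 5: STRIKE. 10 + next two rolls (5+0) = 15. Cumulative: 80
Frame 6: OPEN (5+0=5). Cumulative: 85
Frame 7: OPEN (4+5=9). Cumulative: 94
Frame 8: SPARE (7+3=10). 10 + next roll (0) = 10. Cumulative: 104
Frame 9: SPARE (0+10=10). 10 + next roll (5) = 15. Cumulative: 119
Frame 10: SPARE. Sum of all frame-10 rolls (5+5+6) = 16. Cumulative: 135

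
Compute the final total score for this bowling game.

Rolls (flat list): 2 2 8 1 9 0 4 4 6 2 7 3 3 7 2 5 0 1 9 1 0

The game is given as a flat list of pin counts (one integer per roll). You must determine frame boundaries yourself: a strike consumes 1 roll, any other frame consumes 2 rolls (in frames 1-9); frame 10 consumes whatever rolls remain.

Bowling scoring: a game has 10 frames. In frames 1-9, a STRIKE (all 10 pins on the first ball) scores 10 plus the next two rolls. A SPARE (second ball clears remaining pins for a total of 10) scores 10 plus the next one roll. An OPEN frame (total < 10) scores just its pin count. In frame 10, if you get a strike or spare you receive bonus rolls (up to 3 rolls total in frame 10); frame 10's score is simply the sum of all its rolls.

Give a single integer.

Answer: 81

Derivation:
Frame 1: OPEN (2+2=4). Cumulative: 4
Frame 2: OPEN (8+1=9). Cumulative: 13
Frame 3: OPEN (9+0=9). Cumulative: 22
Frame 4: OPEN (4+4=8). Cumulative: 30
Frame 5: OPEN (6+2=8). Cumulative: 38
Frame 6: SPARE (7+3=10). 10 + next roll (3) = 13. Cumulative: 51
Frame 7: SPARE (3+7=10). 10 + next roll (2) = 12. Cumulative: 63
Frame 8: OPEN (2+5=7). Cumulative: 70
Frame 9: OPEN (0+1=1). Cumulative: 71
Frame 10: SPARE. Sum of all frame-10 rolls (9+1+0) = 10. Cumulative: 81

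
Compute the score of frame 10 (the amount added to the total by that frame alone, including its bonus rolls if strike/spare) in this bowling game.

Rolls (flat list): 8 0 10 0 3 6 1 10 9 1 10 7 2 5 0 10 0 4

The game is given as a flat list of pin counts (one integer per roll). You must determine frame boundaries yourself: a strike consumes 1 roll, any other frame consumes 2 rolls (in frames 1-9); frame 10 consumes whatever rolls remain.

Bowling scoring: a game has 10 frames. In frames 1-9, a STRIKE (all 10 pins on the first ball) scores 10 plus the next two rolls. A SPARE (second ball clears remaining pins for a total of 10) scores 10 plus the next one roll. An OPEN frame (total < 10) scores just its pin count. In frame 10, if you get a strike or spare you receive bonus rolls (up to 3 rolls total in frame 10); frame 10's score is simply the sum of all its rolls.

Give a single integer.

Frame 1: OPEN (8+0=8). Cumulative: 8
Frame 2: STRIKE. 10 + next two rolls (0+3) = 13. Cumulative: 21
Frame 3: OPEN (0+3=3). Cumulative: 24
Frame 4: OPEN (6+1=7). Cumulative: 31
Frame 5: STRIKE. 10 + next two rolls (9+1) = 20. Cumulative: 51
Frame 6: SPARE (9+1=10). 10 + next roll (10) = 20. Cumulative: 71
Frame 7: STRIKE. 10 + next two rolls (7+2) = 19. Cumulative: 90
Frame 8: OPEN (7+2=9). Cumulative: 99
Frame 9: OPEN (5+0=5). Cumulative: 104
Frame 10: STRIKE. Sum of all frame-10 rolls (10+0+4) = 14. Cumulative: 118

Answer: 14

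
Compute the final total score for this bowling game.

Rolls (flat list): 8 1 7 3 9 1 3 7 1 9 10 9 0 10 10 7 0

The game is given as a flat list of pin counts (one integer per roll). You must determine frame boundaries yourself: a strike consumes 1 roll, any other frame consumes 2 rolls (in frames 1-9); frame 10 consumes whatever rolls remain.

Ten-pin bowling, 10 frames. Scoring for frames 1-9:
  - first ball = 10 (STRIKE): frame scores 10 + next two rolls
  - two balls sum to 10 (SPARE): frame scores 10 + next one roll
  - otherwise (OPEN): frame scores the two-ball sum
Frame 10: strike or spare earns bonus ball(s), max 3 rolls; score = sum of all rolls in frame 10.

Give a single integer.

Answer: 151

Derivation:
Frame 1: OPEN (8+1=9). Cumulative: 9
Frame 2: SPARE (7+3=10). 10 + next roll (9) = 19. Cumulative: 28
Frame 3: SPARE (9+1=10). 10 + next roll (3) = 13. Cumulative: 41
Frame 4: SPARE (3+7=10). 10 + next roll (1) = 11. Cumulative: 52
Frame 5: SPARE (1+9=10). 10 + next roll (10) = 20. Cumulative: 72
Frame 6: STRIKE. 10 + next two rolls (9+0) = 19. Cumulative: 91
Frame 7: OPEN (9+0=9). Cumulative: 100
Frame 8: STRIKE. 10 + next two rolls (10+7) = 27. Cumulative: 127
Frame 9: STRIKE. 10 + next two rolls (7+0) = 17. Cumulative: 144
Frame 10: OPEN. Sum of all frame-10 rolls (7+0) = 7. Cumulative: 151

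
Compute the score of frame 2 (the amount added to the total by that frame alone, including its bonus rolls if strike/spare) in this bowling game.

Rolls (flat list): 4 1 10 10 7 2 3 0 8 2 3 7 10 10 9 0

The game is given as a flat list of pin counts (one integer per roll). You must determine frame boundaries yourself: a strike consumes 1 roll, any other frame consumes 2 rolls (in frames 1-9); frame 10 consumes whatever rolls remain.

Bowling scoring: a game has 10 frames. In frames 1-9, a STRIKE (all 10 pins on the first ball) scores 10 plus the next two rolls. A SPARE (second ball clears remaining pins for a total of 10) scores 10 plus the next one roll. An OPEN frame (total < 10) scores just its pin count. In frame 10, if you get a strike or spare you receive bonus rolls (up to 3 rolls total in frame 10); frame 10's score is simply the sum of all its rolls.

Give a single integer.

Answer: 27

Derivation:
Frame 1: OPEN (4+1=5). Cumulative: 5
Frame 2: STRIKE. 10 + next two rolls (10+7) = 27. Cumulative: 32
Frame 3: STRIKE. 10 + next two rolls (7+2) = 19. Cumulative: 51
Frame 4: OPEN (7+2=9). Cumulative: 60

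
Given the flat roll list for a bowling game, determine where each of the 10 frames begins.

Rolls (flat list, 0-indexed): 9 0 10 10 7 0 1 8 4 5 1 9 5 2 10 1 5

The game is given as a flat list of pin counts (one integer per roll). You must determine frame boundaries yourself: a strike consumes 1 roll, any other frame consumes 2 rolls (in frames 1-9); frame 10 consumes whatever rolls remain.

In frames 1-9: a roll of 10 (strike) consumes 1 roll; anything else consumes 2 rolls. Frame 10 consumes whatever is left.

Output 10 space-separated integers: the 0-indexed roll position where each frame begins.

Answer: 0 2 3 4 6 8 10 12 14 15

Derivation:
Frame 1 starts at roll index 0: rolls=9,0 (sum=9), consumes 2 rolls
Frame 2 starts at roll index 2: roll=10 (strike), consumes 1 roll
Frame 3 starts at roll index 3: roll=10 (strike), consumes 1 roll
Frame 4 starts at roll index 4: rolls=7,0 (sum=7), consumes 2 rolls
Frame 5 starts at roll index 6: rolls=1,8 (sum=9), consumes 2 rolls
Frame 6 starts at roll index 8: rolls=4,5 (sum=9), consumes 2 rolls
Frame 7 starts at roll index 10: rolls=1,9 (sum=10), consumes 2 rolls
Frame 8 starts at roll index 12: rolls=5,2 (sum=7), consumes 2 rolls
Frame 9 starts at roll index 14: roll=10 (strike), consumes 1 roll
Frame 10 starts at roll index 15: 2 remaining rolls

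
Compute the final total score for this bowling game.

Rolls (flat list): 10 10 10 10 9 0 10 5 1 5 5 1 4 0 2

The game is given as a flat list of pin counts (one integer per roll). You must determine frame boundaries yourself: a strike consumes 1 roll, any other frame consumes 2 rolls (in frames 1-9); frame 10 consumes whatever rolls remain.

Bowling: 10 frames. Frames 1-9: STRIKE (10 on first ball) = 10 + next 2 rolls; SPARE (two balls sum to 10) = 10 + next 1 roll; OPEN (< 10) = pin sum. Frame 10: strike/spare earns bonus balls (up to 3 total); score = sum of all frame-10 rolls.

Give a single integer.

Frame 1: STRIKE. 10 + next two rolls (10+10) = 30. Cumulative: 30
Frame 2: STRIKE. 10 + next two rolls (10+10) = 30. Cumulative: 60
Frame 3: STRIKE. 10 + next two rolls (10+9) = 29. Cumulative: 89
Frame 4: STRIKE. 10 + next two rolls (9+0) = 19. Cumulative: 108
Frame 5: OPEN (9+0=9). Cumulative: 117
Frame 6: STRIKE. 10 + next two rolls (5+1) = 16. Cumulative: 133
Frame 7: OPEN (5+1=6). Cumulative: 139
Frame 8: SPARE (5+5=10). 10 + next roll (1) = 11. Cumulative: 150
Frame 9: OPEN (1+4=5). Cumulative: 155
Frame 10: OPEN. Sum of all frame-10 rolls (0+2) = 2. Cumulative: 157

Answer: 157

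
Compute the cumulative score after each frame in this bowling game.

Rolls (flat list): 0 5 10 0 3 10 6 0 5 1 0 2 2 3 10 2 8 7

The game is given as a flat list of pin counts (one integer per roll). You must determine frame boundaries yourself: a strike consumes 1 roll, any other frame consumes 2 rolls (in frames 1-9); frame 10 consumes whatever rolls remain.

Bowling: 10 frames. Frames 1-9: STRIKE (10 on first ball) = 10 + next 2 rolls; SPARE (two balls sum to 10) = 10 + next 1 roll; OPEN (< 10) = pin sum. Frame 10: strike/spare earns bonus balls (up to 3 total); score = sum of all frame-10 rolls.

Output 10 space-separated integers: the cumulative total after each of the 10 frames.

Answer: 5 18 21 37 43 49 51 56 76 93

Derivation:
Frame 1: OPEN (0+5=5). Cumulative: 5
Frame 2: STRIKE. 10 + next two rolls (0+3) = 13. Cumulative: 18
Frame 3: OPEN (0+3=3). Cumulative: 21
Frame 4: STRIKE. 10 + next two rolls (6+0) = 16. Cumulative: 37
Frame 5: OPEN (6+0=6). Cumulative: 43
Frame 6: OPEN (5+1=6). Cumulative: 49
Frame 7: OPEN (0+2=2). Cumulative: 51
Frame 8: OPEN (2+3=5). Cumulative: 56
Frame 9: STRIKE. 10 + next two rolls (2+8) = 20. Cumulative: 76
Frame 10: SPARE. Sum of all frame-10 rolls (2+8+7) = 17. Cumulative: 93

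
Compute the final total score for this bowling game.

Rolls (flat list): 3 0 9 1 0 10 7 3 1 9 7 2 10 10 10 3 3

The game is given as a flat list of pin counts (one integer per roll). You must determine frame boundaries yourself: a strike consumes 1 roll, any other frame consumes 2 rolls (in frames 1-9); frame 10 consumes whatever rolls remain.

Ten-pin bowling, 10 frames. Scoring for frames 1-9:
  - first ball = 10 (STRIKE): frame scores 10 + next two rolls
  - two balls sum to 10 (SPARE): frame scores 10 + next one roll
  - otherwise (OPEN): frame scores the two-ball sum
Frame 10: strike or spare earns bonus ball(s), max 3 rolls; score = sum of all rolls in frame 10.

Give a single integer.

Answer: 142

Derivation:
Frame 1: OPEN (3+0=3). Cumulative: 3
Frame 2: SPARE (9+1=10). 10 + next roll (0) = 10. Cumulative: 13
Frame 3: SPARE (0+10=10). 10 + next roll (7) = 17. Cumulative: 30
Frame 4: SPARE (7+3=10). 10 + next roll (1) = 11. Cumulative: 41
Frame 5: SPARE (1+9=10). 10 + next roll (7) = 17. Cumulative: 58
Frame 6: OPEN (7+2=9). Cumulative: 67
Frame 7: STRIKE. 10 + next two rolls (10+10) = 30. Cumulative: 97
Frame 8: STRIKE. 10 + next two rolls (10+3) = 23. Cumulative: 120
Frame 9: STRIKE. 10 + next two rolls (3+3) = 16. Cumulative: 136
Frame 10: OPEN. Sum of all frame-10 rolls (3+3) = 6. Cumulative: 142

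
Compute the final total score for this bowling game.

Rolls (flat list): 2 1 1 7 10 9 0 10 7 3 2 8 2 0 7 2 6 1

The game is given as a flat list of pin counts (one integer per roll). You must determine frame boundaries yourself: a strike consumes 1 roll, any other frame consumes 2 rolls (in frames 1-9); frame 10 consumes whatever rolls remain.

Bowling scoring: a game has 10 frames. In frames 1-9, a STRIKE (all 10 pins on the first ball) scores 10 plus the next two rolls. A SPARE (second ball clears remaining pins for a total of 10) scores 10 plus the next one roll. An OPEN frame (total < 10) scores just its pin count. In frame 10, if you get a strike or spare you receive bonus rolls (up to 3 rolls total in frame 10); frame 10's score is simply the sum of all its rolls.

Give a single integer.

Frame 1: OPEN (2+1=3). Cumulative: 3
Frame 2: OPEN (1+7=8). Cumulative: 11
Frame 3: STRIKE. 10 + next two rolls (9+0) = 19. Cumulative: 30
Frame 4: OPEN (9+0=9). Cumulative: 39
Frame 5: STRIKE. 10 + next two rolls (7+3) = 20. Cumulative: 59
Frame 6: SPARE (7+3=10). 10 + next roll (2) = 12. Cumulative: 71
Frame 7: SPARE (2+8=10). 10 + next roll (2) = 12. Cumulative: 83
Frame 8: OPEN (2+0=2). Cumulative: 85
Frame 9: OPEN (7+2=9). Cumulative: 94
Frame 10: OPEN. Sum of all frame-10 rolls (6+1) = 7. Cumulative: 101

Answer: 101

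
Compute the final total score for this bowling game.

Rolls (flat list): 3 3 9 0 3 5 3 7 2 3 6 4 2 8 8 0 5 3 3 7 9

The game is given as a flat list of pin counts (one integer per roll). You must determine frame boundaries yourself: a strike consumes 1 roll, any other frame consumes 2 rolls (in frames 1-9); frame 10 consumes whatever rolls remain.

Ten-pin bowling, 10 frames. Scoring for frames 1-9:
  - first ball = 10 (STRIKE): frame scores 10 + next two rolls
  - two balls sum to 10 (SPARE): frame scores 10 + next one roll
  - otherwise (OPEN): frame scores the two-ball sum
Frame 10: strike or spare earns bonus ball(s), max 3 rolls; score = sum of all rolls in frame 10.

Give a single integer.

Answer: 105

Derivation:
Frame 1: OPEN (3+3=6). Cumulative: 6
Frame 2: OPEN (9+0=9). Cumulative: 15
Frame 3: OPEN (3+5=8). Cumulative: 23
Frame 4: SPARE (3+7=10). 10 + next roll (2) = 12. Cumulative: 35
Frame 5: OPEN (2+3=5). Cumulative: 40
Frame 6: SPARE (6+4=10). 10 + next roll (2) = 12. Cumulative: 52
Frame 7: SPARE (2+8=10). 10 + next roll (8) = 18. Cumulative: 70
Frame 8: OPEN (8+0=8). Cumulative: 78
Frame 9: OPEN (5+3=8). Cumulative: 86
Frame 10: SPARE. Sum of all frame-10 rolls (3+7+9) = 19. Cumulative: 105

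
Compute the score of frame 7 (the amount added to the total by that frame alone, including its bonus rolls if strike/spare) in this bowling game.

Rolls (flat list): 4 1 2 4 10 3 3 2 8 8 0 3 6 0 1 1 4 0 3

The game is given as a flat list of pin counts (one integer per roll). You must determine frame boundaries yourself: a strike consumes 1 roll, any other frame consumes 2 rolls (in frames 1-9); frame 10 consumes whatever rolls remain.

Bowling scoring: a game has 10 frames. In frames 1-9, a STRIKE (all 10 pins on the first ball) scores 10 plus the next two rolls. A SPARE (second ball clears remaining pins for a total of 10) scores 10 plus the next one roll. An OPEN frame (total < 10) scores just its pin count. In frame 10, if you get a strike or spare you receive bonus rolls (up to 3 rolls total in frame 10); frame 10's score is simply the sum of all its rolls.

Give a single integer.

Frame 1: OPEN (4+1=5). Cumulative: 5
Frame 2: OPEN (2+4=6). Cumulative: 11
Frame 3: STRIKE. 10 + next two rolls (3+3) = 16. Cumulative: 27
Frame 4: OPEN (3+3=6). Cumulative: 33
Frame 5: SPARE (2+8=10). 10 + next roll (8) = 18. Cumulative: 51
Frame 6: OPEN (8+0=8). Cumulative: 59
Frame 7: OPEN (3+6=9). Cumulative: 68
Frame 8: OPEN (0+1=1). Cumulative: 69
Frame 9: OPEN (1+4=5). Cumulative: 74

Answer: 9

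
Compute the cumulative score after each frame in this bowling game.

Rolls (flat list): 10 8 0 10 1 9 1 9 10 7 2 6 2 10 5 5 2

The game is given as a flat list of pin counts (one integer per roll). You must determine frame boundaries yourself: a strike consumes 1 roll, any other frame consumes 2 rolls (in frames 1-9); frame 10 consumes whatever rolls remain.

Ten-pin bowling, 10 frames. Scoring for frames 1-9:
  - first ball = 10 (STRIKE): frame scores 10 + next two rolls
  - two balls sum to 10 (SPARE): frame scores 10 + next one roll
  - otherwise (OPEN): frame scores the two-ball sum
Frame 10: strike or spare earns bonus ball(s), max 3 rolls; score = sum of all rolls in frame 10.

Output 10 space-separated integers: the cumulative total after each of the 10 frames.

Answer: 18 26 46 57 77 96 105 113 133 145

Derivation:
Frame 1: STRIKE. 10 + next two rolls (8+0) = 18. Cumulative: 18
Frame 2: OPEN (8+0=8). Cumulative: 26
Frame 3: STRIKE. 10 + next two rolls (1+9) = 20. Cumulative: 46
Frame 4: SPARE (1+9=10). 10 + next roll (1) = 11. Cumulative: 57
Frame 5: SPARE (1+9=10). 10 + next roll (10) = 20. Cumulative: 77
Frame 6: STRIKE. 10 + next two rolls (7+2) = 19. Cumulative: 96
Frame 7: OPEN (7+2=9). Cumulative: 105
Frame 8: OPEN (6+2=8). Cumulative: 113
Frame 9: STRIKE. 10 + next two rolls (5+5) = 20. Cumulative: 133
Frame 10: SPARE. Sum of all frame-10 rolls (5+5+2) = 12. Cumulative: 145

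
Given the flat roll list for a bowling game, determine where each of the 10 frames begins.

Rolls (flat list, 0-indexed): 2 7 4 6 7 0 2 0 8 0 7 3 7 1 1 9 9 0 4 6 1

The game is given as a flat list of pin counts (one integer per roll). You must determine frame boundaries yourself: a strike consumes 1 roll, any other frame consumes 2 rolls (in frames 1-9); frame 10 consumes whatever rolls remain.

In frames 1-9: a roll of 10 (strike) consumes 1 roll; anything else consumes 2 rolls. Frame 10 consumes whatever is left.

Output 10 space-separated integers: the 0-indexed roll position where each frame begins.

Answer: 0 2 4 6 8 10 12 14 16 18

Derivation:
Frame 1 starts at roll index 0: rolls=2,7 (sum=9), consumes 2 rolls
Frame 2 starts at roll index 2: rolls=4,6 (sum=10), consumes 2 rolls
Frame 3 starts at roll index 4: rolls=7,0 (sum=7), consumes 2 rolls
Frame 4 starts at roll index 6: rolls=2,0 (sum=2), consumes 2 rolls
Frame 5 starts at roll index 8: rolls=8,0 (sum=8), consumes 2 rolls
Frame 6 starts at roll index 10: rolls=7,3 (sum=10), consumes 2 rolls
Frame 7 starts at roll index 12: rolls=7,1 (sum=8), consumes 2 rolls
Frame 8 starts at roll index 14: rolls=1,9 (sum=10), consumes 2 rolls
Frame 9 starts at roll index 16: rolls=9,0 (sum=9), consumes 2 rolls
Frame 10 starts at roll index 18: 3 remaining rolls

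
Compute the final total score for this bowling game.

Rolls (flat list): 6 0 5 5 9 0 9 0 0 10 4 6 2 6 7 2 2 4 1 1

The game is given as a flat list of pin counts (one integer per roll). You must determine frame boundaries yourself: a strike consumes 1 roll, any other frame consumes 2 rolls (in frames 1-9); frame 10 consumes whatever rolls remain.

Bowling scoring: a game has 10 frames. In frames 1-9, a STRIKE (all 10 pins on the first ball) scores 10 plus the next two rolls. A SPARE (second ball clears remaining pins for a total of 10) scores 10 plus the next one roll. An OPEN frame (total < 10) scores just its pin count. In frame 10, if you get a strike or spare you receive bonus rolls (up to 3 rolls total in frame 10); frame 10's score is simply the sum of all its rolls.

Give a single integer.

Answer: 94

Derivation:
Frame 1: OPEN (6+0=6). Cumulative: 6
Frame 2: SPARE (5+5=10). 10 + next roll (9) = 19. Cumulative: 25
Frame 3: OPEN (9+0=9). Cumulative: 34
Frame 4: OPEN (9+0=9). Cumulative: 43
Frame 5: SPARE (0+10=10). 10 + next roll (4) = 14. Cumulative: 57
Frame 6: SPARE (4+6=10). 10 + next roll (2) = 12. Cumulative: 69
Frame 7: OPEN (2+6=8). Cumulative: 77
Frame 8: OPEN (7+2=9). Cumulative: 86
Frame 9: OPEN (2+4=6). Cumulative: 92
Frame 10: OPEN. Sum of all frame-10 rolls (1+1) = 2. Cumulative: 94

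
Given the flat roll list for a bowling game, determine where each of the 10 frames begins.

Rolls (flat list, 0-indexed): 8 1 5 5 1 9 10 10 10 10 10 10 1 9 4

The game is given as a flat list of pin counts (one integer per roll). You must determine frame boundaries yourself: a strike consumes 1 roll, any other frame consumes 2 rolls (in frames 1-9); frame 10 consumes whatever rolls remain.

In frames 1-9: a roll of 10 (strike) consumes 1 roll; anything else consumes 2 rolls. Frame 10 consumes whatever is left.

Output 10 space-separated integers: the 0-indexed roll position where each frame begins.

Answer: 0 2 4 6 7 8 9 10 11 12

Derivation:
Frame 1 starts at roll index 0: rolls=8,1 (sum=9), consumes 2 rolls
Frame 2 starts at roll index 2: rolls=5,5 (sum=10), consumes 2 rolls
Frame 3 starts at roll index 4: rolls=1,9 (sum=10), consumes 2 rolls
Frame 4 starts at roll index 6: roll=10 (strike), consumes 1 roll
Frame 5 starts at roll index 7: roll=10 (strike), consumes 1 roll
Frame 6 starts at roll index 8: roll=10 (strike), consumes 1 roll
Frame 7 starts at roll index 9: roll=10 (strike), consumes 1 roll
Frame 8 starts at roll index 10: roll=10 (strike), consumes 1 roll
Frame 9 starts at roll index 11: roll=10 (strike), consumes 1 roll
Frame 10 starts at roll index 12: 3 remaining rolls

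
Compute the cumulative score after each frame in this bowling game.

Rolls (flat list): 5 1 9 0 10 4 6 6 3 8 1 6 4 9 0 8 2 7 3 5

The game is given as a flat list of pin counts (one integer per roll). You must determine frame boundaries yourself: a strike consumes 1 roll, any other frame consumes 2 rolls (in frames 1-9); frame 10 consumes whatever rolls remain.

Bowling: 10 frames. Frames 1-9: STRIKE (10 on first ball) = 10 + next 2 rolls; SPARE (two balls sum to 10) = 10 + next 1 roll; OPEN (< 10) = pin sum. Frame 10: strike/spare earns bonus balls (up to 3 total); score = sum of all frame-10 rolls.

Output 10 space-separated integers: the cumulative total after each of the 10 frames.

Frame 1: OPEN (5+1=6). Cumulative: 6
Frame 2: OPEN (9+0=9). Cumulative: 15
Frame 3: STRIKE. 10 + next two rolls (4+6) = 20. Cumulative: 35
Frame 4: SPARE (4+6=10). 10 + next roll (6) = 16. Cumulative: 51
Frame 5: OPEN (6+3=9). Cumulative: 60
Frame 6: OPEN (8+1=9). Cumulative: 69
Frame 7: SPARE (6+4=10). 10 + next roll (9) = 19. Cumulative: 88
Frame 8: OPEN (9+0=9). Cumulative: 97
Frame 9: SPARE (8+2=10). 10 + next roll (7) = 17. Cumulative: 114
Frame 10: SPARE. Sum of all frame-10 rolls (7+3+5) = 15. Cumulative: 129

Answer: 6 15 35 51 60 69 88 97 114 129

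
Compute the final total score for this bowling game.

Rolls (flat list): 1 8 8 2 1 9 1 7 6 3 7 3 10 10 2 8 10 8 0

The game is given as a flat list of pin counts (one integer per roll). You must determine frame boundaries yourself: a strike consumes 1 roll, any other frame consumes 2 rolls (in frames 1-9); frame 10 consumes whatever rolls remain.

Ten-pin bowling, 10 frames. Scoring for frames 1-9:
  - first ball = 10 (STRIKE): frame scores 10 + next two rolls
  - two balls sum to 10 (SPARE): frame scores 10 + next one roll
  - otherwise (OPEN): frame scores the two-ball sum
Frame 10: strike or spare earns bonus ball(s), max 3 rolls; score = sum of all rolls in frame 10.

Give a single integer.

Answer: 148

Derivation:
Frame 1: OPEN (1+8=9). Cumulative: 9
Frame 2: SPARE (8+2=10). 10 + next roll (1) = 11. Cumulative: 20
Frame 3: SPARE (1+9=10). 10 + next roll (1) = 11. Cumulative: 31
Frame 4: OPEN (1+7=8). Cumulative: 39
Frame 5: OPEN (6+3=9). Cumulative: 48
Frame 6: SPARE (7+3=10). 10 + next roll (10) = 20. Cumulative: 68
Frame 7: STRIKE. 10 + next two rolls (10+2) = 22. Cumulative: 90
Frame 8: STRIKE. 10 + next two rolls (2+8) = 20. Cumulative: 110
Frame 9: SPARE (2+8=10). 10 + next roll (10) = 20. Cumulative: 130
Frame 10: STRIKE. Sum of all frame-10 rolls (10+8+0) = 18. Cumulative: 148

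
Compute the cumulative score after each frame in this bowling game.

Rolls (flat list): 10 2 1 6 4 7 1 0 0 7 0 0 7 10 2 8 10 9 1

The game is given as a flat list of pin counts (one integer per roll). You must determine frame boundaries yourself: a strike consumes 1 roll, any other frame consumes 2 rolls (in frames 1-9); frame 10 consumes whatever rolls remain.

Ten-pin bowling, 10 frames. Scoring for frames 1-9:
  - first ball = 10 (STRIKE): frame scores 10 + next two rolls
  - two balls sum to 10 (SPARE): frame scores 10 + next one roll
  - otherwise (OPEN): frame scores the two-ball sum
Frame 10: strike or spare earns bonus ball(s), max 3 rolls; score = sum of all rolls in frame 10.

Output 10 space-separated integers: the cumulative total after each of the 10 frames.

Frame 1: STRIKE. 10 + next two rolls (2+1) = 13. Cumulative: 13
Frame 2: OPEN (2+1=3). Cumulative: 16
Frame 3: SPARE (6+4=10). 10 + next roll (7) = 17. Cumulative: 33
Frame 4: OPEN (7+1=8). Cumulative: 41
Frame 5: OPEN (0+0=0). Cumulative: 41
Frame 6: OPEN (7+0=7). Cumulative: 48
Frame 7: OPEN (0+7=7). Cumulative: 55
Frame 8: STRIKE. 10 + next two rolls (2+8) = 20. Cumulative: 75
Frame 9: SPARE (2+8=10). 10 + next roll (10) = 20. Cumulative: 95
Frame 10: STRIKE. Sum of all frame-10 rolls (10+9+1) = 20. Cumulative: 115

Answer: 13 16 33 41 41 48 55 75 95 115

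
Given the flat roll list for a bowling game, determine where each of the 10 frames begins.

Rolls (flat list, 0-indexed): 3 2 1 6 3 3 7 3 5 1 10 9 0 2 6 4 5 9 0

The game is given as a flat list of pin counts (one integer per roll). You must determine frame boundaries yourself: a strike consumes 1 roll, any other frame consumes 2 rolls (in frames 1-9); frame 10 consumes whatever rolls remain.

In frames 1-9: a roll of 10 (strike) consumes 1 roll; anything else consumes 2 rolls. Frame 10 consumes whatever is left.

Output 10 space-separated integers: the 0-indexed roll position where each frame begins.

Answer: 0 2 4 6 8 10 11 13 15 17

Derivation:
Frame 1 starts at roll index 0: rolls=3,2 (sum=5), consumes 2 rolls
Frame 2 starts at roll index 2: rolls=1,6 (sum=7), consumes 2 rolls
Frame 3 starts at roll index 4: rolls=3,3 (sum=6), consumes 2 rolls
Frame 4 starts at roll index 6: rolls=7,3 (sum=10), consumes 2 rolls
Frame 5 starts at roll index 8: rolls=5,1 (sum=6), consumes 2 rolls
Frame 6 starts at roll index 10: roll=10 (strike), consumes 1 roll
Frame 7 starts at roll index 11: rolls=9,0 (sum=9), consumes 2 rolls
Frame 8 starts at roll index 13: rolls=2,6 (sum=8), consumes 2 rolls
Frame 9 starts at roll index 15: rolls=4,5 (sum=9), consumes 2 rolls
Frame 10 starts at roll index 17: 2 remaining rolls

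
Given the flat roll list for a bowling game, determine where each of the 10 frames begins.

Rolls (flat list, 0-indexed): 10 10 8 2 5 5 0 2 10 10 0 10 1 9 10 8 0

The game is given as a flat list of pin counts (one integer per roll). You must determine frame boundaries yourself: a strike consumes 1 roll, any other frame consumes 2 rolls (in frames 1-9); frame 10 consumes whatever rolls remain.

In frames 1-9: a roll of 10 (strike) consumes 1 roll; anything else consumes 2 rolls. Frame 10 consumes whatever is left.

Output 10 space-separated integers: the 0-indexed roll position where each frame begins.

Frame 1 starts at roll index 0: roll=10 (strike), consumes 1 roll
Frame 2 starts at roll index 1: roll=10 (strike), consumes 1 roll
Frame 3 starts at roll index 2: rolls=8,2 (sum=10), consumes 2 rolls
Frame 4 starts at roll index 4: rolls=5,5 (sum=10), consumes 2 rolls
Frame 5 starts at roll index 6: rolls=0,2 (sum=2), consumes 2 rolls
Frame 6 starts at roll index 8: roll=10 (strike), consumes 1 roll
Frame 7 starts at roll index 9: roll=10 (strike), consumes 1 roll
Frame 8 starts at roll index 10: rolls=0,10 (sum=10), consumes 2 rolls
Frame 9 starts at roll index 12: rolls=1,9 (sum=10), consumes 2 rolls
Frame 10 starts at roll index 14: 3 remaining rolls

Answer: 0 1 2 4 6 8 9 10 12 14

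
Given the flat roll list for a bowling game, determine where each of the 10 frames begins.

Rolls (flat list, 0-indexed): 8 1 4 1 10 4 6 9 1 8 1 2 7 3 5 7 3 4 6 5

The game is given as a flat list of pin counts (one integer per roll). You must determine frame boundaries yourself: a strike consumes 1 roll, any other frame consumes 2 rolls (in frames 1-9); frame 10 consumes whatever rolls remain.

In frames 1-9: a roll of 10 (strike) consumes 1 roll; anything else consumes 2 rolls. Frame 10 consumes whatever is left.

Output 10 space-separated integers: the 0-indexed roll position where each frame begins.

Frame 1 starts at roll index 0: rolls=8,1 (sum=9), consumes 2 rolls
Frame 2 starts at roll index 2: rolls=4,1 (sum=5), consumes 2 rolls
Frame 3 starts at roll index 4: roll=10 (strike), consumes 1 roll
Frame 4 starts at roll index 5: rolls=4,6 (sum=10), consumes 2 rolls
Frame 5 starts at roll index 7: rolls=9,1 (sum=10), consumes 2 rolls
Frame 6 starts at roll index 9: rolls=8,1 (sum=9), consumes 2 rolls
Frame 7 starts at roll index 11: rolls=2,7 (sum=9), consumes 2 rolls
Frame 8 starts at roll index 13: rolls=3,5 (sum=8), consumes 2 rolls
Frame 9 starts at roll index 15: rolls=7,3 (sum=10), consumes 2 rolls
Frame 10 starts at roll index 17: 3 remaining rolls

Answer: 0 2 4 5 7 9 11 13 15 17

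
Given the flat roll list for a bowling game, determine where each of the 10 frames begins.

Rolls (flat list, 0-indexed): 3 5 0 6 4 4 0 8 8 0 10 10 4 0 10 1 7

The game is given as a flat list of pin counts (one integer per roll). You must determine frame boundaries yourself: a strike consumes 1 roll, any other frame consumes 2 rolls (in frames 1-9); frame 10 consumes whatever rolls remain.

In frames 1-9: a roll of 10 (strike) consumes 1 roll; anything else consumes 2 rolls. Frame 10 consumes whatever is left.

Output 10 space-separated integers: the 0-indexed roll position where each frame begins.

Frame 1 starts at roll index 0: rolls=3,5 (sum=8), consumes 2 rolls
Frame 2 starts at roll index 2: rolls=0,6 (sum=6), consumes 2 rolls
Frame 3 starts at roll index 4: rolls=4,4 (sum=8), consumes 2 rolls
Frame 4 starts at roll index 6: rolls=0,8 (sum=8), consumes 2 rolls
Frame 5 starts at roll index 8: rolls=8,0 (sum=8), consumes 2 rolls
Frame 6 starts at roll index 10: roll=10 (strike), consumes 1 roll
Frame 7 starts at roll index 11: roll=10 (strike), consumes 1 roll
Frame 8 starts at roll index 12: rolls=4,0 (sum=4), consumes 2 rolls
Frame 9 starts at roll index 14: roll=10 (strike), consumes 1 roll
Frame 10 starts at roll index 15: 2 remaining rolls

Answer: 0 2 4 6 8 10 11 12 14 15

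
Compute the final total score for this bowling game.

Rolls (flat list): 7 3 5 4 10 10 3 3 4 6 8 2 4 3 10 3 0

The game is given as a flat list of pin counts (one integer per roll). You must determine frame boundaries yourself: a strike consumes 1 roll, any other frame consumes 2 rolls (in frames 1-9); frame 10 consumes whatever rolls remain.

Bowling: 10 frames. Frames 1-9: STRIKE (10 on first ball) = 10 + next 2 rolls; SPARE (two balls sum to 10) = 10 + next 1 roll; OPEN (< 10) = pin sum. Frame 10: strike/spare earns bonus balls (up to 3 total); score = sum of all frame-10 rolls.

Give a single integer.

Frame 1: SPARE (7+3=10). 10 + next roll (5) = 15. Cumulative: 15
Frame 2: OPEN (5+4=9). Cumulative: 24
Frame 3: STRIKE. 10 + next two rolls (10+3) = 23. Cumulative: 47
Frame 4: STRIKE. 10 + next two rolls (3+3) = 16. Cumulative: 63
Frame 5: OPEN (3+3=6). Cumulative: 69
Frame 6: SPARE (4+6=10). 10 + next roll (8) = 18. Cumulative: 87
Frame 7: SPARE (8+2=10). 10 + next roll (4) = 14. Cumulative: 101
Frame 8: OPEN (4+3=7). Cumulative: 108
Frame 9: STRIKE. 10 + next two rolls (3+0) = 13. Cumulative: 121
Frame 10: OPEN. Sum of all frame-10 rolls (3+0) = 3. Cumulative: 124

Answer: 124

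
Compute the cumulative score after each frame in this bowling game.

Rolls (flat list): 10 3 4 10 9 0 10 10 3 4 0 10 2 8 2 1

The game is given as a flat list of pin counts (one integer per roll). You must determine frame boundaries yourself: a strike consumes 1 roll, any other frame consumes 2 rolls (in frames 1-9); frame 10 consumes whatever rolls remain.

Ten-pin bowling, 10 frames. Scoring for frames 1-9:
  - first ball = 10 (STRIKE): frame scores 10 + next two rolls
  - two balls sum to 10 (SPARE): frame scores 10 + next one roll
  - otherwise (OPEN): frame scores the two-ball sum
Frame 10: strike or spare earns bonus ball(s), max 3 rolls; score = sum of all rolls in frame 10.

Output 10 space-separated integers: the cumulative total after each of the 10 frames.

Answer: 17 24 43 52 75 92 99 111 123 126

Derivation:
Frame 1: STRIKE. 10 + next two rolls (3+4) = 17. Cumulative: 17
Frame 2: OPEN (3+4=7). Cumulative: 24
Frame 3: STRIKE. 10 + next two rolls (9+0) = 19. Cumulative: 43
Frame 4: OPEN (9+0=9). Cumulative: 52
Frame 5: STRIKE. 10 + next two rolls (10+3) = 23. Cumulative: 75
Frame 6: STRIKE. 10 + next two rolls (3+4) = 17. Cumulative: 92
Frame 7: OPEN (3+4=7). Cumulative: 99
Frame 8: SPARE (0+10=10). 10 + next roll (2) = 12. Cumulative: 111
Frame 9: SPARE (2+8=10). 10 + next roll (2) = 12. Cumulative: 123
Frame 10: OPEN. Sum of all frame-10 rolls (2+1) = 3. Cumulative: 126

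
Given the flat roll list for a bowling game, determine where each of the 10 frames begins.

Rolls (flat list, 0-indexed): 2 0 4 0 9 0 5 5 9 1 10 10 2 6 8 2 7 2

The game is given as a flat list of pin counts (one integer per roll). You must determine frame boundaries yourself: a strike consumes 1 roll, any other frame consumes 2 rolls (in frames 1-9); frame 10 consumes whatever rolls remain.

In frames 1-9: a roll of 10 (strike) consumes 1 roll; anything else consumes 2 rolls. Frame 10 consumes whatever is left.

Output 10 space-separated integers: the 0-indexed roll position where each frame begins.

Answer: 0 2 4 6 8 10 11 12 14 16

Derivation:
Frame 1 starts at roll index 0: rolls=2,0 (sum=2), consumes 2 rolls
Frame 2 starts at roll index 2: rolls=4,0 (sum=4), consumes 2 rolls
Frame 3 starts at roll index 4: rolls=9,0 (sum=9), consumes 2 rolls
Frame 4 starts at roll index 6: rolls=5,5 (sum=10), consumes 2 rolls
Frame 5 starts at roll index 8: rolls=9,1 (sum=10), consumes 2 rolls
Frame 6 starts at roll index 10: roll=10 (strike), consumes 1 roll
Frame 7 starts at roll index 11: roll=10 (strike), consumes 1 roll
Frame 8 starts at roll index 12: rolls=2,6 (sum=8), consumes 2 rolls
Frame 9 starts at roll index 14: rolls=8,2 (sum=10), consumes 2 rolls
Frame 10 starts at roll index 16: 2 remaining rolls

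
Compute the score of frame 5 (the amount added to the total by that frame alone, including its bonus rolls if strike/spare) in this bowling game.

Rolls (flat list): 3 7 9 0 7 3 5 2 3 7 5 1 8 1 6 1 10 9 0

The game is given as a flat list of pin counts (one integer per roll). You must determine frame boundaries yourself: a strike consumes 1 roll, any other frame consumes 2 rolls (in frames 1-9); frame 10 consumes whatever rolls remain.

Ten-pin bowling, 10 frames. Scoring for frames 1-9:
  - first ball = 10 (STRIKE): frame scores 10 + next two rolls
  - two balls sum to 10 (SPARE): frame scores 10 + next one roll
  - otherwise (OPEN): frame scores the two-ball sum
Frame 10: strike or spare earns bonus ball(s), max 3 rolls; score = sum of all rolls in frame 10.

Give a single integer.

Answer: 15

Derivation:
Frame 1: SPARE (3+7=10). 10 + next roll (9) = 19. Cumulative: 19
Frame 2: OPEN (9+0=9). Cumulative: 28
Frame 3: SPARE (7+3=10). 10 + next roll (5) = 15. Cumulative: 43
Frame 4: OPEN (5+2=7). Cumulative: 50
Frame 5: SPARE (3+7=10). 10 + next roll (5) = 15. Cumulative: 65
Frame 6: OPEN (5+1=6). Cumulative: 71
Frame 7: OPEN (8+1=9). Cumulative: 80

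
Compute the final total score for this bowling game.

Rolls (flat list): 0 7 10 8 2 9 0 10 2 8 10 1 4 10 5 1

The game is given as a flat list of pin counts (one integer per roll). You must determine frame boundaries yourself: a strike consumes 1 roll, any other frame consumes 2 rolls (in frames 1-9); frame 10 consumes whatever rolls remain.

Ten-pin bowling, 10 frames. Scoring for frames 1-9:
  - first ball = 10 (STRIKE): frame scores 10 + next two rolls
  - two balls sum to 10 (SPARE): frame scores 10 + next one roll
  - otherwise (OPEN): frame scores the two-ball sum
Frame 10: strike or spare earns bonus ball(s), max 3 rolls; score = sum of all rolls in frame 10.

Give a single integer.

Answer: 137

Derivation:
Frame 1: OPEN (0+7=7). Cumulative: 7
Frame 2: STRIKE. 10 + next two rolls (8+2) = 20. Cumulative: 27
Frame 3: SPARE (8+2=10). 10 + next roll (9) = 19. Cumulative: 46
Frame 4: OPEN (9+0=9). Cumulative: 55
Frame 5: STRIKE. 10 + next two rolls (2+8) = 20. Cumulative: 75
Frame 6: SPARE (2+8=10). 10 + next roll (10) = 20. Cumulative: 95
Frame 7: STRIKE. 10 + next two rolls (1+4) = 15. Cumulative: 110
Frame 8: OPEN (1+4=5). Cumulative: 115
Frame 9: STRIKE. 10 + next two rolls (5+1) = 16. Cumulative: 131
Frame 10: OPEN. Sum of all frame-10 rolls (5+1) = 6. Cumulative: 137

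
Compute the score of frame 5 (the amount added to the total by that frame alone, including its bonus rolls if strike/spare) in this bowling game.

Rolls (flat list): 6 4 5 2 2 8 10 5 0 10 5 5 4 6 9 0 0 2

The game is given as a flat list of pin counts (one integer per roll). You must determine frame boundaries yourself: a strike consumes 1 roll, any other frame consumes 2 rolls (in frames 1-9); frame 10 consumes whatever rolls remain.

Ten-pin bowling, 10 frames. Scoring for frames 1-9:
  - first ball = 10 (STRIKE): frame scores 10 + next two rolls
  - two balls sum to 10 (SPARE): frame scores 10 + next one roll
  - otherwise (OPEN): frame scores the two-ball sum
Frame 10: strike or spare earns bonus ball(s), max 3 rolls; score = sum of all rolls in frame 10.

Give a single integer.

Frame 1: SPARE (6+4=10). 10 + next roll (5) = 15. Cumulative: 15
Frame 2: OPEN (5+2=7). Cumulative: 22
Frame 3: SPARE (2+8=10). 10 + next roll (10) = 20. Cumulative: 42
Frame 4: STRIKE. 10 + next two rolls (5+0) = 15. Cumulative: 57
Frame 5: OPEN (5+0=5). Cumulative: 62
Frame 6: STRIKE. 10 + next two rolls (5+5) = 20. Cumulative: 82
Frame 7: SPARE (5+5=10). 10 + next roll (4) = 14. Cumulative: 96

Answer: 5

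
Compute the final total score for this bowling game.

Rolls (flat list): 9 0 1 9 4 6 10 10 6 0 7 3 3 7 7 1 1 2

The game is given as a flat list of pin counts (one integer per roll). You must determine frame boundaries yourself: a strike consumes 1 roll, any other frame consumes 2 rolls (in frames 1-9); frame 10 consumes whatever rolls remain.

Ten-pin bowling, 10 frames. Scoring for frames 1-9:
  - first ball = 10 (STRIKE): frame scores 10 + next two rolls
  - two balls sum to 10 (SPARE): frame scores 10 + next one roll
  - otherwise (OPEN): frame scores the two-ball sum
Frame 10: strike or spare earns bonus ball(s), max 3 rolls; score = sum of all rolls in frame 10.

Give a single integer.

Answer: 132

Derivation:
Frame 1: OPEN (9+0=9). Cumulative: 9
Frame 2: SPARE (1+9=10). 10 + next roll (4) = 14. Cumulative: 23
Frame 3: SPARE (4+6=10). 10 + next roll (10) = 20. Cumulative: 43
Frame 4: STRIKE. 10 + next two rolls (10+6) = 26. Cumulative: 69
Frame 5: STRIKE. 10 + next two rolls (6+0) = 16. Cumulative: 85
Frame 6: OPEN (6+0=6). Cumulative: 91
Frame 7: SPARE (7+3=10). 10 + next roll (3) = 13. Cumulative: 104
Frame 8: SPARE (3+7=10). 10 + next roll (7) = 17. Cumulative: 121
Frame 9: OPEN (7+1=8). Cumulative: 129
Frame 10: OPEN. Sum of all frame-10 rolls (1+2) = 3. Cumulative: 132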